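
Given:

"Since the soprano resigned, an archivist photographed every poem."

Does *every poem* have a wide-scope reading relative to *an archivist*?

Neither queried DP is inside the adjunct, so the adjunct-island constraint does not apply.
No island intervenes, so both surface and inverse scope are derivable.
The sentence is scopally ambiguous between *an archivist* > *every poem* and *every poem* > *an archivist*.

Yes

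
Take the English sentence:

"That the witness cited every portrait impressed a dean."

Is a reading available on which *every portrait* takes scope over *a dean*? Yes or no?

*every portrait* occurs within the sentential subject *that the witness cited every portrait*.
Clausal subjects are scope islands; QR from inside the subject into the matrix is barred.
There is no licit LF on which *every portrait* c-commands *a dean*.

No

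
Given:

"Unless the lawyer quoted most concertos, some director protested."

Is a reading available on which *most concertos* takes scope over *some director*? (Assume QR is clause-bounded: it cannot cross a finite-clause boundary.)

No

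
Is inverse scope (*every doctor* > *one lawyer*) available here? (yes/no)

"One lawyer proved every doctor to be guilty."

Yes

*every doctor* is an ECM subject; ECM complements are not islands, and the embedded quantifier may take matrix scope.
QR within a single clause is free, so the lower quantifier may take scope over the higher one.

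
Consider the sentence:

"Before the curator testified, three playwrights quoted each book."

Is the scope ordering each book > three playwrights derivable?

Yes

Although there is an adjunct clause, *each book* is in the main clause, not inside the adjunct.
QR within a single clause is free, so the lower quantifier may take scope over the higher one.
Both orderings are possible: *three playwrights* > *each book* and *each book* > *three playwrights*.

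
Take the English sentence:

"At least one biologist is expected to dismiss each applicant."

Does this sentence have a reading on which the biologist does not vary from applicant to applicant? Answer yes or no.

Yes

The paraphrase describes the scope ordering *at least one biologist* > *each applicant*.
That is the surface-scope ordering, which is always one of the available readings — island constraints only ever restrict inverse scope.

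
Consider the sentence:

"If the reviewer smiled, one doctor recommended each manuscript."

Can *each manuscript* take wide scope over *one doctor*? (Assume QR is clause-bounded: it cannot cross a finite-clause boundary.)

Yes

Although there is an adjunct clause, *each manuscript* is in the main clause, not inside the adjunct.
Ordinary QR to a clause-peripheral position gives the wide-scope LF for the lower DP.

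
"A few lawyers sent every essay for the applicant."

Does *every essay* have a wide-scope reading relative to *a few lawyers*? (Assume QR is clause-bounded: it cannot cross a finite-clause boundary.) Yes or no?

Yes

*every essay* and *a few lawyers* are in the same minimal clause.
No island intervenes, so both surface and inverse scope are derivable.
The sentence is scopally ambiguous between *a few lawyers* > *every essay* and *every essay* > *a few lawyers*.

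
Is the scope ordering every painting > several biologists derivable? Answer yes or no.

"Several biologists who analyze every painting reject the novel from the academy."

No

The target quantifier *every painting* is part of the relative clause *who analyze every painting*.
Quantifiers inside a relative clause are trapped there; the RC boundary blocks QR.
*every painting* > *several biologists* would require crossing that boundary, which is illicit.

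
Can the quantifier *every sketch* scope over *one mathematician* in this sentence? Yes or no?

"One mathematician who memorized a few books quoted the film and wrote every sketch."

*every sketch* is embedded in one conjunct of the coordinate structure (*wrote every sketch*).
Coordinate structures are islands for non-across-the-board movement, QR included.
The inverse ordering *every sketch* > *one mathematician* is therefore underivable.
(Only the surface reading survives: one fixed mathematician with respect to all the relevant sketches.)

No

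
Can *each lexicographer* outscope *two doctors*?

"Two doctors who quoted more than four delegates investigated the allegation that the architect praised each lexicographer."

The DP *each lexicographer* is contained in the complex NP *the allegation that the architect praised each lexicographer*.
Noun-complement clauses are scope islands (the Complex NP Constraint): a quantifier inside one cannot scope into the matrix.
*each lexicographer* > *two doctors* would require crossing that boundary, which is illicit.

No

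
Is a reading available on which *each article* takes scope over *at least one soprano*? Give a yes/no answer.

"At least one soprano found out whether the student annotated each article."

No

*each article* occurs within the embedded question *whether the student annotated each article*.
QR across an interrogative CP boundary is ruled out as a wh-island violation.
The inverse ordering *each article* > *at least one soprano* is therefore underivable.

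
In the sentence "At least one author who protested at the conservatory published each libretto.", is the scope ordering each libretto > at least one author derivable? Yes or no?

Yes

The relative clause *who protested at the conservatory* modifies *at least one author*, but *each libretto* is not inside that relative clause — it is an argument of the matrix verb.
Nothing blocks QR of the lower DP to a position above the higher one, so inverse scope is available.
Both orderings are possible: *at least one author* > *each libretto* and *each libretto* > *at least one author*.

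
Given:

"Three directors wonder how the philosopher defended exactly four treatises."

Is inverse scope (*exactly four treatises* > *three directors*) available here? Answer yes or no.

The DP *exactly four treatises* is contained in the embedded question *how the philosopher defended exactly four treatises*.
Embedded wh-clauses are opaque for QR, so the quantifier stays inside the question.
The inverse ordering *exactly four treatises* > *three directors* is therefore underivable.

No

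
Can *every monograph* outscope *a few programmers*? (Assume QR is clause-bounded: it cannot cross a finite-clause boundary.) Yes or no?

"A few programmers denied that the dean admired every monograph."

No

The DP *every monograph* is contained in the finite complement clause *that the dean admired every monograph*.
QR is clause-bounded, so the finite complement is a scope island for the embedded quantifier.
There is no licit LF on which *every monograph* c-commands *a few programmers*.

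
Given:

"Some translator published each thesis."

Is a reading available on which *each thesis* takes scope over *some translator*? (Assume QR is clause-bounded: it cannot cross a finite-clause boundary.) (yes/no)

*each thesis* is the matrix object and *some translator* the matrix subject; the two are clausemates.
No island intervenes, so both surface and inverse scope are derivable.

Yes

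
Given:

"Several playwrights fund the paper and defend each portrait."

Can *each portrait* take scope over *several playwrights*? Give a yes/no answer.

The DP *each portrait* is contained in one conjunct of the coordinate structure (*defend each portrait*).
The Coordinate Structure Constraint blocks movement (including QR) out of a single conjunct.
*each portrait* > *several playwrights* would require crossing that boundary, which is illicit.

No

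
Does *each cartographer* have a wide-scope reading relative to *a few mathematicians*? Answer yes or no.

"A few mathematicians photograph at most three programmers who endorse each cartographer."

No

The DP *each cartographer* is contained in the relative clause *who endorse each cartographer* modifying *at most three programmers*.
Quantifiers inside a relative clause are trapped there; the RC boundary blocks QR.
So *each cartographer* cannot raise to a position above *a few mathematicians*.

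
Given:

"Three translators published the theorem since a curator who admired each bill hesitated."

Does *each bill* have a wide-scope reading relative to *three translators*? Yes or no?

No

The target quantifier *each bill* is part of the relative clause *who admired each bill*, which is itself inside the adjunct *since a curator who admired each bill hesitated*.
The quantifier would have to escape first the RC and then the adjunct — two independent island violations.
*each bill* > *three translators* would require crossing that boundary, which is illicit.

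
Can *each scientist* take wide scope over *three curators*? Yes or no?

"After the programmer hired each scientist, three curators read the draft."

Structurally, *each scientist* is inside the adjunct clause *after the programmer hired each scientist*.
Adverbial clauses are not L-marked, so they are barriers for QR — the quantifier cannot escape the adjunct.
*each scientist* > *three curators* would require crossing that boundary, which is illicit.

No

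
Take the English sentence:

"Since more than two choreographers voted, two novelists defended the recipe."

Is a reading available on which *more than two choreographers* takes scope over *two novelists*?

No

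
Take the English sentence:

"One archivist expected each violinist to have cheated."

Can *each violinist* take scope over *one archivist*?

This is an ECM construction: *each violinist* is the infinitival subject, Case-marked by the matrix verb, and the infinitive is transparent for QR.
Nothing blocks QR of the lower DP to a position above the higher one, so inverse scope is available.

Yes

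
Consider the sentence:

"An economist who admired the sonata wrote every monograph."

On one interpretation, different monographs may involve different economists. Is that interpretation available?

That reading corresponds to *every monograph* > *an economist*.
*every monograph* sits in the matrix clause, not in the relative clause on *an economist*.
Ordinary QR to a clause-peripheral position gives the wide-scope LF for the lower DP.
The sentence is scopally ambiguous between *an economist* > *every monograph* and *every monograph* > *an economist*.

Yes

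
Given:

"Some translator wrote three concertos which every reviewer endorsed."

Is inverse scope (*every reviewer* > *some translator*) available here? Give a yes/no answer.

No

Structurally, *every reviewer* is inside the relative clause *which every reviewer endorsed* modifying *three concertos*.
Relative clauses are scope islands: a quantifier cannot QR out of a relative clause to take scope in the matrix clause.
*every reviewer* is confined to the island and cannot take scope over *some translator*.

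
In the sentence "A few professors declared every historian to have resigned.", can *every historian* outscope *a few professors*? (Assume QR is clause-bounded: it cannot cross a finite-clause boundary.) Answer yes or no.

Yes

*every historian* is an ECM subject; ECM complements are not islands, and the embedded quantifier may take matrix scope.
With no island boundary between them, the object can take inverse scope over the subject via ordinary QR within the clause.
The sentence is scopally ambiguous between *a few professors* > *every historian* and *every historian* > *a few professors*.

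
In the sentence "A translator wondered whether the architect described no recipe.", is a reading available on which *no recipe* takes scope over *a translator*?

No

Structurally, *no recipe* is inside the embedded question *whether the architect described no recipe*.
Embedded questions are wh-islands: a quantifier inside an indirect question cannot QR into the matrix clause.
So *no recipe* cannot raise to a position above *a translator*.
(Only the surface reading survives: one fixed translator with respect to all the relevant recipes.)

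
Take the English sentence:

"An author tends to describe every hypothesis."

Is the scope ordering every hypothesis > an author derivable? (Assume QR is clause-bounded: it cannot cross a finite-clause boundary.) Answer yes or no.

*every hypothesis* is inside a raising infinitive, which is transparent to QR (no CP barrier), so it behaves as a matrix argument.
Clause-internal QR can adjoin the lower DP above the subject, yielding the inverse reading.
The sentence is scopally ambiguous between *an author* > *every hypothesis* and *every hypothesis* > *an author*.

Yes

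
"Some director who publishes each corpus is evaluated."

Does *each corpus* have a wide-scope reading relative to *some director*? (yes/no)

The target quantifier *each corpus* is part of the relative clause *who publishes each corpus*.
Relative clauses block scope extraction: QR cannot target a position outside the modified NP.
There is no licit LF on which *each corpus* c-commands *some director*.
(Only the surface reading survives: one fixed director with respect to all the relevant corpora.)

No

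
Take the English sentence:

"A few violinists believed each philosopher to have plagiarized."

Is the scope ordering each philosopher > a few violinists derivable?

This is an ECM construction: *each philosopher* is the infinitival subject, Case-marked by the matrix verb, and the infinitive is transparent for QR.
QR within a single clause is free, so the lower quantifier may take scope over the higher one.

Yes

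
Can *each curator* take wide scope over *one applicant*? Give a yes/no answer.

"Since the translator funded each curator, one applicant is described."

No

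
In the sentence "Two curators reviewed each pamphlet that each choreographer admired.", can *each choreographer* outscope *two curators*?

No

The target quantifier *each choreographer* is part of the relative clause *that each choreographer admired* modifying *each pamphlet*.
QR out of a relative clause is ruled out by the relative-clause island constraint.
The inverse ordering *each choreographer* > *two curators* is therefore underivable.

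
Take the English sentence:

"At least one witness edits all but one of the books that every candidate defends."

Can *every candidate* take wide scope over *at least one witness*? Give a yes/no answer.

*every candidate* sits inside the relative clause *that every candidate defends* modifying *all but one of the books*.
Quantifiers inside a relative clause are trapped there; the RC boundary blocks QR.
Hence only narrow scope for *every candidate* (under *at least one witness*) survives.

No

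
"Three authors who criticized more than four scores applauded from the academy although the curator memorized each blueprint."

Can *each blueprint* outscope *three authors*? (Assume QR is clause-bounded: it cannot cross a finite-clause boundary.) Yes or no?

No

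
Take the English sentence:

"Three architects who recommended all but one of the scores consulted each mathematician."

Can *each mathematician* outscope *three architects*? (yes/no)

Yes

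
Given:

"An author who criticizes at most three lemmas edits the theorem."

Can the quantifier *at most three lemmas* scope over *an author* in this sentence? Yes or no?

*at most three lemmas* sits inside the relative clause *who criticizes at most three lemmas*.
Quantifiers inside a relative clause are trapped there; the RC boundary blocks QR.
So *at most three lemmas* cannot raise to a position above *an author*.

No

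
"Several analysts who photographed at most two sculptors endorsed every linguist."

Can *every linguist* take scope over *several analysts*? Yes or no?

Yes

*every linguist* is a matrix argument; only *several analysts* is modified by the relative clause *who photographed at most two sculptors*, so the RC island is irrelevant to the target quantifier.
Ordinary QR to a clause-peripheral position gives the wide-scope LF for the lower DP.
So *every linguist* > *several analysts* is among the available readings.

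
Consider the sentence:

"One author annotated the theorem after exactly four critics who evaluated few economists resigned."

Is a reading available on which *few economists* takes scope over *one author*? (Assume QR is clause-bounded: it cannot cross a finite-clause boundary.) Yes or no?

No

*few economists* occurs within the relative clause *who evaluated few economists*, which is itself inside the adjunct *after exactly four critics who evaluated few economists resigned*.
Even if one barrier were somehow void, the other would still block QR.
*few economists* > *one author* would require crossing that boundary, which is illicit.
(Only the surface reading survives: one fixed author with respect to all the relevant economists.)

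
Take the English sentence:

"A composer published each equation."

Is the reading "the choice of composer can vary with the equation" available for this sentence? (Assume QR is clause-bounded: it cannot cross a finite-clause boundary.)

Yes

That reading corresponds to *each equation* > *a composer*.
Both DPs are arguments of the same predicate; there is no clause or island boundary between them.
QR within a single clause is free, so the lower quantifier may take scope over the higher one.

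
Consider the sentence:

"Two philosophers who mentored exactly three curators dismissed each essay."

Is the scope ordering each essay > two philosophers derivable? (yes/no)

*each essay* sits in the matrix clause, not in the relative clause on *two philosophers*.
Nothing blocks QR of the lower DP to a position above the higher one, so inverse scope is available.
The sentence is scopally ambiguous between *two philosophers* > *each essay* and *each essay* > *two philosophers*.

Yes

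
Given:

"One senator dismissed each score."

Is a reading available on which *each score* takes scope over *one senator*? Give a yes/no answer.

*one senator* and *each score* are co-arguments of the matrix verb, with nothing but a clause-internal boundary between them.
No island intervenes, so both surface and inverse scope are derivable.

Yes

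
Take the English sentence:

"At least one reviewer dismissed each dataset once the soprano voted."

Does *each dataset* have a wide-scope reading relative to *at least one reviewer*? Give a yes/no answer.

Although there is an adjunct clause, *each dataset* is in the main clause, not inside the adjunct.
No island intervenes, so both surface and inverse scope are derivable.
The sentence is scopally ambiguous between *at least one reviewer* > *each dataset* and *each dataset* > *at least one reviewer*.

Yes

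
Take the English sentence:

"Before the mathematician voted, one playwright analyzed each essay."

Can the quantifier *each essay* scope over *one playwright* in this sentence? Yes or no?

The adjunct clause does not contain *each essay*, which is the matrix object.
QR within a single clause is free, so the lower quantifier may take scope over the higher one.

Yes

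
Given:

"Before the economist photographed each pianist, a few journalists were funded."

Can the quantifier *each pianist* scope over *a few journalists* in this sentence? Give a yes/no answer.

*each pianist* occurs within the adjunct clause *before the economist photographed each pianist*.
Adverbial clauses are not L-marked, so they are barriers for QR — the quantifier cannot escape the adjunct.
There is no licit LF on which *each pianist* c-commands *a few journalists*.

No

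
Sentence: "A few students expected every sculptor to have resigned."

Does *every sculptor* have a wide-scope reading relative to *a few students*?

Yes

*every sculptor* is the subject of an ECM infinitive — the infinitival complement of an ECM verb is not a scope island, so *every sculptor* can raise into the matrix clause.
Clause-internal QR can adjoin the lower DP above the subject, yielding the inverse reading.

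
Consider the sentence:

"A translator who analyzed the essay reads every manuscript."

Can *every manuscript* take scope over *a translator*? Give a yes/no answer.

The relative clause *who analyzed the essay* modifies *a translator*, but *every manuscript* is not inside that relative clause — it is an argument of the matrix verb.
No island intervenes, so both surface and inverse scope are derivable.

Yes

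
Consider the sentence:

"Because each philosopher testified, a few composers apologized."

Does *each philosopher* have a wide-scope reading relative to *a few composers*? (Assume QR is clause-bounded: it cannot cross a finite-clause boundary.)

No

*each philosopher* occurs within the adjunct clause *because each philosopher testified*.
Adverbial clauses are not L-marked, so they are barriers for QR — the quantifier cannot escape the adjunct.
There is no licit LF on which *each philosopher* c-commands *a few composers*.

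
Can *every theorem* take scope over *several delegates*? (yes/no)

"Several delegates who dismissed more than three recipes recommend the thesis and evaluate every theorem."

No

*every theorem* occurs within one conjunct of the coordinate structure (*evaluate every theorem*).
Coordinate structures are islands for non-across-the-board movement, QR included.
The inverse ordering *every theorem* > *several delegates* is therefore underivable.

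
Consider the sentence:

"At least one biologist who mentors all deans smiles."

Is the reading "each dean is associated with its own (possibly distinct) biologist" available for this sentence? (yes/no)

No

This is the *all deans* > *at least one biologist* reading.
*all deans* occurs within the relative clause *who mentors all deans*.
A relative clause is a scope island — quantifier raising cannot cross its boundary.
The inverse ordering *all deans* > *at least one biologist* is therefore underivable.
(Only the surface reading survives: one fixed biologist with respect to all the relevant deans.)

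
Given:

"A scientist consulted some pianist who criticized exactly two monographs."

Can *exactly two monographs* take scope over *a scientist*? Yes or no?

*exactly two monographs* is embedded in the relative clause *who criticized exactly two monographs* modifying *some pianist*.
The relative clause forms an island for QR, so the quantifier is confined to the head noun's restrictor.
So *exactly two monographs* cannot raise high enough to outscope *a scientist*; only the surface ordering *a scientist* > *exactly two monographs* is available.
(Only the surface reading survives: one fixed scientist with respect to all the relevant monographs.)

No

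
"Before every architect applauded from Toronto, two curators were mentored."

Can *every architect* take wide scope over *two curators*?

No

The DP *every architect* is contained in the adjunct clause *before every architect applauded from Toronto*.
Adverbial clauses are not L-marked, so they are barriers for QR — the quantifier cannot escape the adjunct.
So *every architect* cannot raise to a position above *two curators*.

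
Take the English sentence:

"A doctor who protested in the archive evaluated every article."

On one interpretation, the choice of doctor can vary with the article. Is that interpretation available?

Yes

This is the *every article* > *a doctor* reading.
*every article* sits in the matrix clause, not in the relative clause on *a doctor*.
QR within a single clause is free, so the lower quantifier may take scope over the higher one.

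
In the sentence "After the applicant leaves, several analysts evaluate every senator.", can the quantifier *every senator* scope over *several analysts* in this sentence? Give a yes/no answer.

Yes

Although there is an adjunct clause, *every senator* is in the main clause, not inside the adjunct.
Since no island is crossed, the inverse ordering is licensed alongside surface scope.
So *every senator* > *several analysts* is among the available readings.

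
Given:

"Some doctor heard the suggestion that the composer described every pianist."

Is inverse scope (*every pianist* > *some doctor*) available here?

No

*every pianist* occurs within the complex NP *the suggestion that the composer described every pianist*.
Since the clause is the complement of a nominal head, the CNPC blocks scope extraction.
There is no licit LF on which *every pianist* c-commands *some doctor*.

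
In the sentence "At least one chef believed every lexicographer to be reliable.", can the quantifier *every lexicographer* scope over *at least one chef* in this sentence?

*every lexicographer* is the subject of an ECM infinitive — the infinitival complement of an ECM verb is not a scope island, so *every lexicographer* can raise into the matrix clause.
Ordinary QR to a clause-peripheral position gives the wide-scope LF for the lower DP.
Both orderings are possible: *at least one chef* > *every lexicographer* and *every lexicographer* > *at least one chef*.

Yes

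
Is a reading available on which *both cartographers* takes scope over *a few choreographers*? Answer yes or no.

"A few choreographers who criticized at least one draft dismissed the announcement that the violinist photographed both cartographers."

No

*both cartographers* sits inside the complex NP *the announcement that the violinist photographed both cartographers*.
The Complex NP Constraint bars QR out of the complement clause of a noun.
So the wide-scope reading for *both cartographers* is blocked.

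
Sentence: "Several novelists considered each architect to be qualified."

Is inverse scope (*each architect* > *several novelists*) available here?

ECM infinitives lack a CP barrier, so *each architect* can QR over the matrix subject *several novelists*.
QR within a single clause is free, so the lower quantifier may take scope over the higher one.

Yes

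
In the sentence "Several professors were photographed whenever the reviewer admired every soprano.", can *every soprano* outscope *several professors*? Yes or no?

No

*every soprano* sits inside the adjunct clause *whenever the reviewer admired every soprano*.
Adjunct clauses are scope islands: a quantifier inside an adjunct cannot raise into the matrix clause.
So *every soprano* cannot raise high enough to outscope *several professors*; only the surface ordering *several professors* > *every soprano* is available.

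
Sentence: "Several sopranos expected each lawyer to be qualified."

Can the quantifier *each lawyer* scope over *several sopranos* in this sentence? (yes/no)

Yes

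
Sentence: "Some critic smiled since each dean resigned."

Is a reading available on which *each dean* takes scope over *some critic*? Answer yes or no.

No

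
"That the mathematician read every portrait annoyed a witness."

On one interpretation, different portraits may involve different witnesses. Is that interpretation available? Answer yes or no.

No

This is the *every portrait* > *a witness* reading.
Structurally, *every portrait* is inside the sentential subject *that the mathematician read every portrait*.
Clausal subjects are scope islands; QR from inside the subject into the matrix is barred.
*every portrait* > *a witness* would require crossing that boundary, which is illicit.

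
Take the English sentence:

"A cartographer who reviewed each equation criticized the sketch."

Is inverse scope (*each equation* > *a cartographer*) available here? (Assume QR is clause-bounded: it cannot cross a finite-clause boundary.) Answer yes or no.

No

*each equation* occurs within the relative clause *who reviewed each equation*.
Relative clauses block scope extraction: QR cannot target a position outside the modified NP.
There is no licit LF on which *each equation* c-commands *a cartographer*.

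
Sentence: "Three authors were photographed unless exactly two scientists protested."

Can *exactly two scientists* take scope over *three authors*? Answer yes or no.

No

Structurally, *exactly two scientists* is inside the adjunct clause *unless exactly two scientists protested*.
Adverbial clauses are not L-marked, so they are barriers for QR — the quantifier cannot escape the adjunct.
So *exactly two scientists* cannot raise to a position above *three authors*.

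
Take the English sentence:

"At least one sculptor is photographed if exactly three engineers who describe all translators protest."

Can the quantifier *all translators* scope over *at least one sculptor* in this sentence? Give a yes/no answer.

The DP *all translators* is contained in the relative clause *who describe all translators*, which is itself inside the adjunct *if exactly three engineers who describe all translators protest*.
Both the relative clause and the enclosing adjunct are scope islands; QR cannot cross either.
So the wide-scope reading for *all translators* is blocked.

No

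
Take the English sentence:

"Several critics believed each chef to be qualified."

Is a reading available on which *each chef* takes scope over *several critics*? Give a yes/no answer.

Yes

*each chef* is the subject of an ECM infinitive — the infinitival complement of an ECM verb is not a scope island, so *each chef* can raise into the matrix clause.
No island intervenes, so both surface and inverse scope are derivable.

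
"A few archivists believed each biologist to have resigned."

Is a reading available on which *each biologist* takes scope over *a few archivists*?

Yes

*each biologist* is an ECM subject; ECM complements are not islands, and the embedded quantifier may take matrix scope.
Since no island is crossed, the inverse ordering is licensed alongside surface scope.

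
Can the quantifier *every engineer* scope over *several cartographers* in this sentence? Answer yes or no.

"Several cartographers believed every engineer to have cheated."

Yes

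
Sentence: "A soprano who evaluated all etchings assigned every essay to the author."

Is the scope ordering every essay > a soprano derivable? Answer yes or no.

Yes

Although the sentence contains a relative clause (*who evaluated all etchings*), *every essay* is outside it, in the matrix VP.
With no island boundary between them, the object can take inverse scope over the subject via ordinary QR within the clause.
So *every essay* > *a soprano* is among the available readings.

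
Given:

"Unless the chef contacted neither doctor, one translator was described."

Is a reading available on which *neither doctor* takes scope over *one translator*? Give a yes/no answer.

*neither doctor* is embedded in the adjunct clause *unless the chef contacted neither doctor*.
The adjunct-island constraint bars QR out of an adverbial clause.
So the wide-scope reading for *neither doctor* is blocked.

No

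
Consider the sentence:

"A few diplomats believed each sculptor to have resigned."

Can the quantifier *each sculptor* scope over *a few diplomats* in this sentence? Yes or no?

*each sculptor* is the subject of an ECM infinitive — the infinitival complement of an ECM verb is not a scope island, so *each sculptor* can raise into the matrix clause.
No island intervenes, so both surface and inverse scope are derivable.

Yes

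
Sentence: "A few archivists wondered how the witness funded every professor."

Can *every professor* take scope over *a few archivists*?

No

*every professor* is embedded in the embedded question *how the witness funded every professor*.
An indirect question is a wh-island; the filled [Spec,CP] blocks QR across the CP edge.
*every professor* is confined to the island and cannot take scope over *a few archivists*.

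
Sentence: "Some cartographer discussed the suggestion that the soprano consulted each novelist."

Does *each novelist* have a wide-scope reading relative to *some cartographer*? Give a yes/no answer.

*each novelist* occurs within the complex NP *the suggestion that the soprano consulted each novelist*.
The complex NP is opaque for QR — the quantifier is frozen inside the noun's complement.
The inverse ordering *each novelist* > *some cartographer* is therefore underivable.

No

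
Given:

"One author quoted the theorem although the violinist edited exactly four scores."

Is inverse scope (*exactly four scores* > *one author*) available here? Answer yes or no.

No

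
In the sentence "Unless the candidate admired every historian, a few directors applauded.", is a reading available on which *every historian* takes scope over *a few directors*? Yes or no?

No

*every historian* sits inside the adjunct clause *unless the candidate admired every historian*.
Adverbial clauses are not L-marked, so they are barriers for QR — the quantifier cannot escape the adjunct.
The ordering *every historian* > *a few directors* is therefore underivable.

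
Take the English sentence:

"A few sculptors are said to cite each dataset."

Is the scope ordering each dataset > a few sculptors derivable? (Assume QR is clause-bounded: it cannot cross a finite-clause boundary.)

The matrix predicate is a raising verb, whose infinitival complement is not a scope island — *each dataset* can QR into the matrix clause.
With no island boundary between them, the object can take inverse scope over the subject via ordinary QR within the clause.

Yes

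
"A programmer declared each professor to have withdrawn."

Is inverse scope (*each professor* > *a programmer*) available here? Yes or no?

Yes

The ECM infinitive is scope-transparent — *each professor* is free to raise above *a programmer*.
With no island boundary between them, the object can take inverse scope over the subject via ordinary QR within the clause.
So *each professor* > *a programmer* is among the available readings.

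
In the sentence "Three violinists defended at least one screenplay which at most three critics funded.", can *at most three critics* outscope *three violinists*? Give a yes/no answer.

No

The target quantifier *at most three critics* is part of the relative clause *which at most three critics funded* modifying *at least one screenplay*.
A relative clause is a scope island — quantifier raising cannot cross its boundary.
The inverse ordering *at most three critics* > *three violinists* is therefore underivable.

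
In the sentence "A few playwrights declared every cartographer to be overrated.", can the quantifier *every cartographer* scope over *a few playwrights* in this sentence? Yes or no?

*every cartographer* is an ECM subject; ECM complements are not islands, and the embedded quantifier may take matrix scope.
Since no island is crossed, the inverse ordering is licensed alongside surface scope.
Both orderings are possible: *a few playwrights* > *every cartographer* and *every cartographer* > *a few playwrights*.

Yes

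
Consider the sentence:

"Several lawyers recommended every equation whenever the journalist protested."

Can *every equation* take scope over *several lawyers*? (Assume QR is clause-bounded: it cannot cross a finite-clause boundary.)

Yes

Although there is an adjunct clause, *every equation* is in the main clause, not inside the adjunct.
With no island boundary between them, the object can take inverse scope over the subject via ordinary QR within the clause.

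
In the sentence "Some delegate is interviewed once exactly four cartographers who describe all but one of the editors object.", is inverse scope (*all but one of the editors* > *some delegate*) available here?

No

*all but one of the editors* occurs within the relative clause *who describe all but one of the editors*, which is itself inside the adjunct *once exactly four cartographers who describe all but one of the editors object*.
Nested islands: the RC island is itself inside an adjunct island, so wide scope is doubly excluded.
*all but one of the editors* > *some delegate* would require crossing that boundary, which is illicit.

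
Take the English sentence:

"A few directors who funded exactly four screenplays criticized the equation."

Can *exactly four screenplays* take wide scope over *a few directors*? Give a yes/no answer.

No

*exactly four screenplays* is embedded in the relative clause *who funded exactly four screenplays*.
Quantifiers inside a relative clause are trapped there; the RC boundary blocks QR.
There is no licit LF on which *exactly four screenplays* c-commands *a few directors*.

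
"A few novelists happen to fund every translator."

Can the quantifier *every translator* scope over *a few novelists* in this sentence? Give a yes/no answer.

*every translator* is inside a raising infinitive, which is transparent to QR (no CP barrier), so it behaves as a matrix argument.
With no island boundary between them, the object can take inverse scope over the subject via ordinary QR within the clause.

Yes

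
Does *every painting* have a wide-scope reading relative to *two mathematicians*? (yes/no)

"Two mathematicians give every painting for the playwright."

Yes

*every painting* is the matrix object and *two mathematicians* the matrix subject; the two are clausemates.
No island intervenes, so both surface and inverse scope are derivable.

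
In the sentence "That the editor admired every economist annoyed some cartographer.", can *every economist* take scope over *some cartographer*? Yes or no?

No

*every economist* sits inside the sentential subject *that the editor admired every economist*.
The Sentential Subject Constraint rules out raising the quantifier out of the that-clause subject.
There is no licit LF on which *every economist* c-commands *some cartographer*.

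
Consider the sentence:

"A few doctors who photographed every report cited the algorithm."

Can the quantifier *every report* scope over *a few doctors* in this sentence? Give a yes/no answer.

No

The DP *every report* is contained in the relative clause *who photographed every report*.
Relative clauses block scope extraction: QR cannot target a position outside the modified NP.
So *every report* cannot raise high enough to outscope *a few doctors*; only the surface ordering *a few doctors* > *every report* is available.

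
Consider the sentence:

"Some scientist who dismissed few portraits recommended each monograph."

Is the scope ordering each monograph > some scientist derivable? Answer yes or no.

Yes

*each monograph* is a matrix argument; only *some scientist* is modified by the relative clause *who dismissed few portraits*, so the RC island is irrelevant to the target quantifier.
No island intervenes, so both surface and inverse scope are derivable.
So *each monograph* > *some scientist* is among the available readings.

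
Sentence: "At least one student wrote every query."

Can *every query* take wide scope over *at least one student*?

Yes

Both DPs are arguments of the same predicate; there is no clause or island boundary between them.
No island intervenes, so both surface and inverse scope are derivable.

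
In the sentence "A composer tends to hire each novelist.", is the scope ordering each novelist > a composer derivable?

*each novelist* is the object of the infinitival complement of a raising predicate; raising infinitives are transparent for QR, so the two DPs are in effect clausemates.
QR within a single clause is free, so the lower quantifier may take scope over the higher one.

Yes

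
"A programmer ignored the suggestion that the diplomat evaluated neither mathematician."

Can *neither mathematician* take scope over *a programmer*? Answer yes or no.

*neither mathematician* occurs within the complex NP *the suggestion that the diplomat evaluated neither mathematician*.
Since the clause is the complement of a nominal head, the CNPC blocks scope extraction.
*neither mathematician* is confined to the island and cannot take scope over *a programmer*.
(Only the surface reading survives: one fixed programmer with respect to all the relevant mathematicians.)

No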